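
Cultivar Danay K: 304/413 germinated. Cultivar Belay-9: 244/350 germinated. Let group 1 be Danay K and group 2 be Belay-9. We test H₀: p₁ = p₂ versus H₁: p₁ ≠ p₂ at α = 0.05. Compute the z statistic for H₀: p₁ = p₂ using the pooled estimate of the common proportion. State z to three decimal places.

z = 1.191

p̂₁ = 304/413 ≈ 0.736077, p̂₂ = 244/350 ≈ 0.697143.
Pooled p̂ = (304+244)/(413+350) = 548/763 = 0.718218.
SE = √(p̂(1−p̂)(1/n₁+1/n₂)) = √(0.718218·0.281782·0.00527845) = √(0.00106826) = 0.032684.
z = (0.736077 − 0.697143)/0.032684 = 0.038934/0.032684 = 1.191.
Two-sided p-value ≈ 2·Φ(−1.191) = 0.2336, so at α = 0.05 we fail to reject H₀.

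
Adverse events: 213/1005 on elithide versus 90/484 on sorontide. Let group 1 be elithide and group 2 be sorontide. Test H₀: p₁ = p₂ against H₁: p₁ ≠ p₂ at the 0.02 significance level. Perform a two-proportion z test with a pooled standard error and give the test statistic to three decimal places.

p̂₁ = 213/1005 = 0.21194, p̂₂ = 90/484 = 0.18595.
Pooled p̂ = (213+90)/(1005+484) = 303/1489 = 0.20349.
SE = √(p̂(1−p̂)(1/n₁+1/n₂)) = √(0.20349·0.79651·0.00306114) = √(0.000496159) = 0.02227.
z = (0.21194 − 0.18595)/0.02227 = 0.02599/0.02227 = 1.167.
Two-sided p-value ≈ 2·Φ(−1.167) = 0.2433. With α = 0.02, fail to reject H₀.

z = 1.167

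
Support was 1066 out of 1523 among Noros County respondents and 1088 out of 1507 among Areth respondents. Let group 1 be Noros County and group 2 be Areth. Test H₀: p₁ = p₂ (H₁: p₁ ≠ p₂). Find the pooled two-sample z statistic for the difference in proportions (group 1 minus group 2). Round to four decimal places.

z = -1.3374

p̂₁ = 1066/1523 = 0.699934, p̂₂ = 1088/1507 = 0.721964.
Pooled p̂ = (1066+1088)/(1523+1507) = 2154/3030 = 0.710891.
SE = √(0.205525 × 0.00132017) = 0.016472.
z = (0.699934 − 0.721964)/0.016472 = -0.022030/0.016472 = -1.3374.
p-value = 2·P(Z > 1.337) ≈ 0.1811.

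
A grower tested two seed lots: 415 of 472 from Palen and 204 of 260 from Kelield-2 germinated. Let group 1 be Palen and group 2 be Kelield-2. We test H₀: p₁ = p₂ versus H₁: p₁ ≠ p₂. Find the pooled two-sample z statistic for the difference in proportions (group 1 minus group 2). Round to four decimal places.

p̂₁ = 415/472 = 0.8792373, p̂₂ = 204/260 = 0.7846154.
Pooled p̂ = (415+204)/(472+260) = 619/732 = 0.8456284.
SE = √(0.130541 × 0.0059648) = 0.0279043.
z = (0.8792373 − 0.7846154)/0.0279043 = 0.0946219/0.0279043 = 3.3909.
Two-sided p-value ≈ 2·Φ(−3.391) = 0.0007.

z = 3.3909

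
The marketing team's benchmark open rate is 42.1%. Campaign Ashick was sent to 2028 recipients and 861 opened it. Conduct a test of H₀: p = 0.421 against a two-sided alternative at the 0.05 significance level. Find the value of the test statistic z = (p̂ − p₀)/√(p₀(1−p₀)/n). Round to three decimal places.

z = 0.324

p̂ = 861/2028 ≈ 0.424556.
Standard error under H₀: √(0.421×0.579/2028) = 0.010963.
z = (0.424556 − 0.421)/0.010963 = 0.003556/0.010963 = 0.324.
p-value = 2·P(Z > 0.324) ≈ 0.7457; since p > α = 0.05, fail to reject H₀.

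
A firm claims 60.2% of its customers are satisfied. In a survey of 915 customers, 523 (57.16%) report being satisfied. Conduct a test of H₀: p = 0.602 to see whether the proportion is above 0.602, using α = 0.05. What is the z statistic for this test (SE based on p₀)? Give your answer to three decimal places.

z = -1.880

p̂ = 523/915 = 0.57158.
SE = √(p₀(1−p₀)/n) = √(0.2396/915) = 0.01618.
z = (0.57158 − 0.602)/0.01618 = -0.03042/0.01618 = -1.880.
p-value = P(Z > -1.880) ≈ 0.9699. With α = 0.05, fail to reject H₀.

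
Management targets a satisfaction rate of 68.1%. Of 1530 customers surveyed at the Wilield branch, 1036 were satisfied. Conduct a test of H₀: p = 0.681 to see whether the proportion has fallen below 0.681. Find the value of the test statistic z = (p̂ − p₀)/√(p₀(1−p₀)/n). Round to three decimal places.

p̂ = 1036/1530 ≈ 0.677124.
SE = √(p₀(1−p₀)/n) = √(0.21724/1530) = 0.011916.
z = (0.677124 − 0.681)/0.011916 = -0.003876/0.011916 = -0.325.
p-value = P(Z < -0.325) ≈ 0.3725.

z = -0.325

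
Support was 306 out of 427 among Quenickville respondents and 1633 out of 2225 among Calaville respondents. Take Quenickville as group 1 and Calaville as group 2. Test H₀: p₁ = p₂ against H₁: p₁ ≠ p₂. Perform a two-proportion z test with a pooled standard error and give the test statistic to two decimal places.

p̂₁ = 306/427 = 0.7166, p̂₂ = 1633/2225 = 0.7339.
Pooled p̂ = (306+1633)/(427+2225) = 1939/2652 = 0.7311.
SE = √(0.196571 × 0.00279136) = 0.0234.
z = (0.7166 − 0.7339)/0.0234 = -0.0173/0.0234 = -0.74.
p-value = 2·P(Z > 0.739) ≈ 0.4601.

z = -0.74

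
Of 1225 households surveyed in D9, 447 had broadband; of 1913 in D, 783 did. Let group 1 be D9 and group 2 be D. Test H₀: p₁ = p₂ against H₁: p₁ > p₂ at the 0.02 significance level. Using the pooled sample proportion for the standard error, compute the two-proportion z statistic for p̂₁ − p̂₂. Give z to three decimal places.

p̂₁ = 447/1225 = 0.36490, p̂₂ = 783/1913 = 0.40930.
Pooled p̂ = (447+783)/(1225+1913) = 1230/3138 = 0.39197.
SE = √(0.238329 × 0.00133907) = 0.01786.
z = (0.36490 − 0.40930)/0.01786 = -0.04440/0.01786 = -2.486.
p-value = P(Z > -2.486) ≈ 0.9935, so at α = 0.02 we fail to reject H₀.

z = -2.486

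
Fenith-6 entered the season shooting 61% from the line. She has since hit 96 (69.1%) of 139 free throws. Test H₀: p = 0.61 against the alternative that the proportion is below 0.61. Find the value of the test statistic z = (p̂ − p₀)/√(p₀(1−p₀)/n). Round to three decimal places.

p̂ = 96/139 ≈ 0.69065.
SE = √(p₀(1−p₀)/n) = √(0.2379/139) = 0.04137.
z = (0.69065 − 0.61)/0.04137 = 0.08065/0.04137 = 1.949.
p-value = P(Z < 1.949) ≈ 0.9744.

z = 1.949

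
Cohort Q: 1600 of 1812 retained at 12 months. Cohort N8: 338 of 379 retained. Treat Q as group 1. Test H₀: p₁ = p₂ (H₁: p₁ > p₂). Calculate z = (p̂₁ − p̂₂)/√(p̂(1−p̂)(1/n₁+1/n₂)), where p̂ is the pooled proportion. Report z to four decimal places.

z = -0.4885

p̂₁ = 1600/1812 = 0.883002, p̂₂ = 338/379 = 0.891821.
Pooled p̂ = (1600+338)/(1812+379) = 1938/2191 = 0.884528.
SE = √(0.102139 × 0.0031904) = 0.018052.
z = (0.883002 − 0.891821)/0.018052 = -0.008819/0.018052 = -0.4885.
p-value = P(Z > -0.489) ≈ 0.6874.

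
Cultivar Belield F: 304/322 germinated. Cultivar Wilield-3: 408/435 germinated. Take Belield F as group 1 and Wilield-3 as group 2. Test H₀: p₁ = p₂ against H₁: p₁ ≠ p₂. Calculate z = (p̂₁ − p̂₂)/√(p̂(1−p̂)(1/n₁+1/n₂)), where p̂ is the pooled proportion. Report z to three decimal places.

p̂₁ = 304/322 ≈ 0.94410, p̂₂ = 408/435 ≈ 0.93793.
Pooled p̂ = (304+408)/(322+435) = 712/757 = 0.94055.
SE = √(0.0559114 × 0.00540444) = 0.01738.
z = (0.94410 − 0.93793)/0.01738 = 0.00617/0.01738 = 0.355.
p-value = 2·P(Z > 0.355) ≈ 0.7227.

z = 0.355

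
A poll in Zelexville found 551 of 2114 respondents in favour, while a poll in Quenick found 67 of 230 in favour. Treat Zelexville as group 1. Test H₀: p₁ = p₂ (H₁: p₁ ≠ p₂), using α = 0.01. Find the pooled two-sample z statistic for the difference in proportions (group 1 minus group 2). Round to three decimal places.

p̂₁ = 551/2114 = 0.26064, p̂₂ = 67/230 = 0.29130.
Pooled p̂ = (551+67)/(2114+230) = 618/2344 = 0.26365.
SE = √(0.19414 × 0.00482086) = 0.03059.
z = (0.26064 − 0.29130)/0.03059 = -0.03066/0.03059 = -1.002.
Two-sided p-value ≈ 2·Φ(−1.002) = 0.3162. With α = 0.01, fail to reject H₀.

z = -1.002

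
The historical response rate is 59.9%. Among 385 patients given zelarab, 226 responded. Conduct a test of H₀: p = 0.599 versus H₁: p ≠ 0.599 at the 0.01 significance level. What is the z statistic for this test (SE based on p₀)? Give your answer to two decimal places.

z = -0.48

p̂ = 226/385 = 0.5870.
Under H₀, SE = √(0.599·0.401/385) = √(0.000623894) = 0.0250.
z = (0.5870 − 0.599)/0.0250 = -0.0120/0.0250 = -0.48.
p-value = 2·P(Z > 0.480) ≈ 0.6313. With α = 0.01, fail to reject H₀.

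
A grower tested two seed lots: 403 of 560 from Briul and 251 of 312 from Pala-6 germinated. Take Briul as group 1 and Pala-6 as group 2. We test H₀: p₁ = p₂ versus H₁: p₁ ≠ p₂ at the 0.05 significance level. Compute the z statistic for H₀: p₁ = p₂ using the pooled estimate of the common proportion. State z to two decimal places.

z = -2.77

p̂₁ = 403/560 = 0.7196, p̂₂ = 251/312 = 0.8045.
Pooled p̂ = (403+251)/(560+312) = 654/872 = 0.7500.
SE = √(0.1875 × 0.00499084) = 0.0306.
z = (0.7196 − 0.8045)/0.0306 = -0.0849/0.0306 = -2.77.
Two-sided p-value ≈ 2·Φ(−2.774) = 0.0055; since p < α = 0.05, reject H₀.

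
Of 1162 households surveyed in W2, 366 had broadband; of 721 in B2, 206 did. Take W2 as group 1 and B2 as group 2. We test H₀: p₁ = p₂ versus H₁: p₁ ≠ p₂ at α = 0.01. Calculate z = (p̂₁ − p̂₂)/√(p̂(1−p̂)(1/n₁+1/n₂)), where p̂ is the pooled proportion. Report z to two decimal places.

p̂₁ = 366/1162 ≈ 0.3150, p̂₂ = 206/721 ≈ 0.2857.
Pooled p̂ = (366+206)/(1162+721) = 572/1883 = 0.3038.
SE = √(p̂(1−p̂)(1/n₁+1/n₂)) = √(0.3038·0.6962·0.00224755) = √(0.000475343) = 0.0218.
z = (0.3150 − 0.2857)/0.0218 = 0.0293/0.0218 = 1.34.
p-value = 2·P(Z > 1.342) ≈ 0.1796. With α = 0.01, fail to reject H₀.

z = 1.34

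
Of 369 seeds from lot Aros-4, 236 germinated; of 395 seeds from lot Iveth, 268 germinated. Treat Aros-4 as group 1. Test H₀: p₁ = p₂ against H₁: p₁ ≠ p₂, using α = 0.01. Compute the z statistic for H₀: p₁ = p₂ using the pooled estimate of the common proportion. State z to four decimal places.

p̂₁ = 236/369 = 0.639566, p̂₂ = 268/395 = 0.678481.
Pooled p̂ = (236+268)/(369+395) = 504/764 = 0.659686.
SE = √(0.2245 × 0.00524167) = 0.034304.
z = (0.639566 − 0.678481)/0.034304 = -0.038915/0.034304 = -1.1344.
Two-sided p-value ≈ 2·Φ(−1.134) = 0.2566; since p > α = 0.01, fail to reject H₀.

z = -1.1344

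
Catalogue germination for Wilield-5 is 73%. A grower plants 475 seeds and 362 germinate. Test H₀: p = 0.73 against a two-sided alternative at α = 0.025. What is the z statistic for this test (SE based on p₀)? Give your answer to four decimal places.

p̂ = 362/475 = 0.762105.
Standard error under H₀: √(0.73×0.27/475) = 0.020370.
z = (0.762105 − 0.73)/0.020370 = 0.032105/0.020370 = 1.5761.
p-value = 2·P(Z > 1.576) ≈ 0.1150. With α = 0.025, fail to reject H₀.

z = 1.5761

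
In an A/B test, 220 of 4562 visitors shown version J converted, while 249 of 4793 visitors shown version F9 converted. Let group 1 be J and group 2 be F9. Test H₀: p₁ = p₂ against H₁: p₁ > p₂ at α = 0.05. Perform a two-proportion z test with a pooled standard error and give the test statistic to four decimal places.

p̂₁ = 220/4562 = 0.04822446, p̂₂ = 249/4793 = 0.05195076.
Pooled p̂ = (220+249)/(4562+4793) = 469/9355 = 0.05013362.
SE = √(0.0476202 × 0.00042784) = 0.00451374.
z = (0.04822446 − 0.05195076)/0.00451374 = -0.00372630/0.00451374 = -0.8255.
p-value = P(Z > -0.826) ≈ 0.7955; since p > α = 0.05, fail to reject H₀.

z = -0.8255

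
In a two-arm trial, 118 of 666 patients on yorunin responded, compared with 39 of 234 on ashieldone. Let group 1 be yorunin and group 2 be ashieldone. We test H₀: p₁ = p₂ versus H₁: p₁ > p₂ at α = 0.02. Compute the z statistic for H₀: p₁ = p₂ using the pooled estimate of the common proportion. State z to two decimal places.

z = 0.36

p̂₁ = 118/666 = 0.1772, p̂₂ = 39/234 = 0.1667.
Pooled p̂ = (118+39)/(666+234) = 157/900 = 0.1744.
SE = √(p̂(1−p̂)(1/n₁+1/n₂)) = √(0.1744·0.8256·0.00577501) = √(0.000831679) = 0.0288.
z = (0.1772 − 0.1667)/0.0288 = 0.0105/0.0288 = 0.36.
p-value = P(Z > 0.364) ≈ 0.3578; since p > α = 0.02, fail to reject H₀.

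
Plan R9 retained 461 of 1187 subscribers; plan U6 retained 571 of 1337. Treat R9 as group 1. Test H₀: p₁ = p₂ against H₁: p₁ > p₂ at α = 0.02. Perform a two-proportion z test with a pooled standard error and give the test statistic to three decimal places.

p̂₁ = 461/1187 = 0.38837, p̂₂ = 571/1337 = 0.42708.
Pooled p̂ = (461+571)/(1187+1337) = 1032/2524 = 0.40887.
SE = √(0.241696 × 0.0015904) = 0.01961.
z = (0.38837 − 0.42708)/0.01961 = -0.03871/0.01961 = -1.974.
p-value = P(Z > -1.974) ≈ 0.9758; since p > α = 0.02, fail to reject H₀.

z = -1.974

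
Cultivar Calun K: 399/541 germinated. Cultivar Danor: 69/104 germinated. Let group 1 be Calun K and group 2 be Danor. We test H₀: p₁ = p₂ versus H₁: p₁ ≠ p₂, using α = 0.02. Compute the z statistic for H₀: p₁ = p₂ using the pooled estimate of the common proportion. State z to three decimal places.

p̂₁ = 399/541 ≈ 0.73752, p̂₂ = 69/104 ≈ 0.66346.
Pooled p̂ = (399+69)/(541+104) = 468/645 = 0.72558.
SE = √(p̂(1−p̂)(1/n₁+1/n₂)) = √(0.72558·0.27442·0.0114638) = √(0.00228259) = 0.04778.
z = (0.73752 − 0.66346)/0.04778 = 0.07406/0.04778 = 1.550.
p-value = 2·P(Z > 1.550) ≈ 0.1211, so at α = 0.02 we fail to reject H₀.

z = 1.550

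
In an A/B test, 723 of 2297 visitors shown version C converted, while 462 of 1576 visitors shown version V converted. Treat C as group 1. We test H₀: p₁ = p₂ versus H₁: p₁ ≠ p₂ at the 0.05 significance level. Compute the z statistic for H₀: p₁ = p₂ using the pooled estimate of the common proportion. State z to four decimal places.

z = 1.4338

p̂₁ = 723/2297 = 0.314758, p̂₂ = 462/1576 = 0.293147.
Pooled p̂ = (723+462)/(2297+1576) = 1185/3873 = 0.305964.
SE = √(0.21235 × 0.00106987) = 0.015073.
z = (0.314758 − 0.293147)/0.015073 = 0.021611/0.015073 = 1.4338.
Two-sided p-value ≈ 2·Φ(−1.434) = 0.1516. With α = 0.05, fail to reject H₀.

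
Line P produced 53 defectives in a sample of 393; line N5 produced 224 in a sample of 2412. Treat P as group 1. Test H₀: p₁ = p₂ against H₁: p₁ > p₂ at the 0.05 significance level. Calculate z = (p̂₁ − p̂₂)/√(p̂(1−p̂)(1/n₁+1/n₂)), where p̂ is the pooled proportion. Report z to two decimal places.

z = 2.59

p̂₁ = 53/393 ≈ 0.1349, p̂₂ = 224/2412 ≈ 0.0929.
Pooled p̂ = (53+224)/(393+2412) = 277/2805 = 0.0988.
SE = √(p̂(1−p̂)(1/n₁+1/n₂)) = √(0.0988·0.9012·0.00295912) = √(0.000263363) = 0.0162.
z = (0.1349 − 0.0929)/0.0162 = 0.0420/0.0162 = 2.59.
p-value = P(Z > 2.587) ≈ 0.0048. With α = 0.05, reject H₀.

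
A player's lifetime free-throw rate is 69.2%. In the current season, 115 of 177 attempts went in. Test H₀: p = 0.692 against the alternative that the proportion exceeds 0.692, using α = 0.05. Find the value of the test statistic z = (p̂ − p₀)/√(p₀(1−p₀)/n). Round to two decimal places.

z = -1.22

p̂ = 115/177 = 0.6497.
Under H₀, SE = √(0.692·0.308/177) = √(0.00120416) = 0.0347.
z = (0.6497 − 0.692)/0.0347 = -0.0423/0.0347 = -1.22.
p-value = P(Z > -1.218) ≈ 0.8885. With α = 0.05, fail to reject H₀.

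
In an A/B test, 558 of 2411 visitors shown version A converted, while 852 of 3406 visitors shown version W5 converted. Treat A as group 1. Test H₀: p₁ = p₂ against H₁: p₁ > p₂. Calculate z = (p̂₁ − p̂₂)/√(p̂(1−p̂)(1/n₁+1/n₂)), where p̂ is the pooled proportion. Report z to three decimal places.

z = -1.640

p̂₁ = 558/2411 ≈ 0.23144, p̂₂ = 852/3406 ≈ 0.25015.
Pooled p̂ = (558+852)/(2411+3406) = 1410/5817 = 0.24239.
SE = √(0.183639 × 0.000708365) = 0.01141.
z = (0.23144 − 0.25015)/0.01141 = -0.01871/0.01141 = -1.640.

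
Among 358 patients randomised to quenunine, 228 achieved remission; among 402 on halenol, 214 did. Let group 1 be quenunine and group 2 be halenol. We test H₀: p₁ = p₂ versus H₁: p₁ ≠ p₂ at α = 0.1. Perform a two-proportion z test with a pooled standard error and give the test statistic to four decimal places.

z = 2.9160

p̂₁ = 228/358 = 0.636872, p̂₂ = 214/402 = 0.532338.
Pooled p̂ = (228+214)/(358+402) = 442/760 = 0.581579.
SE = √(p̂(1−p̂)(1/n₁+1/n₂)) = √(0.581579·0.418421·0.00528086) = √(0.00128507) = 0.035848.
z = (0.636872 − 0.532338)/0.035848 = 0.104534/0.035848 = 2.9160.
p-value = 2·P(Z > 2.916) ≈ 0.0035, so at α = 0.1 we reject H₀.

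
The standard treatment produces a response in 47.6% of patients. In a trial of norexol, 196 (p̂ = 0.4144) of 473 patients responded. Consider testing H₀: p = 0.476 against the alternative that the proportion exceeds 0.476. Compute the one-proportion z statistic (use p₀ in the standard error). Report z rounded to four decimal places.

p̂ = 196/473 ≈ 0.414376.
Under H₀, SE = √(0.476·0.524/473) = √(0.000527323) = 0.022964.
z = (0.414376 − 0.476)/0.022964 = -0.061624/0.022964 = -2.6835.

z = -2.6835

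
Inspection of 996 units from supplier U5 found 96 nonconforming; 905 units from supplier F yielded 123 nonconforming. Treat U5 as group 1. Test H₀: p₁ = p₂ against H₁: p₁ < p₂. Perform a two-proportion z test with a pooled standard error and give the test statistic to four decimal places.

z = -2.6958

p̂₁ = 96/996 ≈ 0.096386, p̂₂ = 123/905 ≈ 0.135912.
Pooled p̂ = (96+123)/(996+905) = 219/1901 = 0.115203.
SE = √(0.101931 × 0.00210899) = 0.014662.
z = (0.096386 − 0.135912)/0.014662 = -0.039526/0.014662 = -2.6958.
p-value = P(Z < -2.696) ≈ 0.0035.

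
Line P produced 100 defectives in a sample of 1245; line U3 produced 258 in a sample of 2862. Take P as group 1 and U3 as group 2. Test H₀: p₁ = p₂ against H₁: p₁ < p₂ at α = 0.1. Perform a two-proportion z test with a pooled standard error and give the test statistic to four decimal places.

z = -1.0260

p̂₁ = 100/1245 = 0.080321, p̂₂ = 258/2862 = 0.090147.
Pooled p̂ = (100+258)/(1245+2862) = 358/4107 = 0.087168.
SE = √(0.0795699 × 0.00115262) = 0.009577.
z = (0.080321 − 0.090147)/0.009577 = -0.009826/0.009577 = -1.0260.
p-value = P(Z < -1.026) ≈ 0.1525. With α = 0.1, fail to reject H₀.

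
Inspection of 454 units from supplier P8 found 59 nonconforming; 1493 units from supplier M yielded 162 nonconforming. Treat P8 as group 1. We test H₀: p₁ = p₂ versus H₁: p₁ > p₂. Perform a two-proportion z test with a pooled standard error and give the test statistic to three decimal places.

z = 1.262

p̂₁ = 59/454 ≈ 0.12996, p̂₂ = 162/1493 ≈ 0.10851.
Pooled p̂ = (59+162)/(454+1493) = 221/1947 = 0.11351.
SE = √(0.100624 × 0.00287244) = 0.01700.
z = (0.12996 − 0.10851)/0.01700 = 0.02145/0.01700 = 1.262.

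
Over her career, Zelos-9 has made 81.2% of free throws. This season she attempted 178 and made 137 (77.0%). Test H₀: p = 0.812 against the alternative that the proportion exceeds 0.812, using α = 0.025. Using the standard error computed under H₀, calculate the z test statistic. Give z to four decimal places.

p̂ = 137/178 = 0.769663.
Under H₀, SE = √(0.812·0.188/178) = √(0.000857618) = 0.029285.
z = (0.769663 − 0.812)/0.029285 = -0.042337/0.029285 = -1.4457.
p-value = P(Z > -1.446) ≈ 0.9259. With α = 0.025, fail to reject H₀.

z = -1.4457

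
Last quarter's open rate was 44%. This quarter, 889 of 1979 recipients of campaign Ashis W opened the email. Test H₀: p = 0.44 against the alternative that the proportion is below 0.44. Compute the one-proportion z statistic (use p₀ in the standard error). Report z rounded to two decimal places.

z = 0.83

p̂ = 889/1979 ≈ 0.44922.
Standard error under H₀: √(0.44×0.56/1979) = 0.01116.
z = (0.44922 − 0.44)/0.01116 = 0.00922/0.01116 = 0.83.
p-value = P(Z < 0.826) ≈ 0.7956.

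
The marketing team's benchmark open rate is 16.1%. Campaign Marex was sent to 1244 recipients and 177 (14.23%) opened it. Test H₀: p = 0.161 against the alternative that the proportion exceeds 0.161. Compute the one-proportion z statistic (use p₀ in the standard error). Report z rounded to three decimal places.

p̂ = 177/1244 ≈ 0.142283.
Under H₀, SE = √(0.161·0.839/1244) = √(0.000108584) = 0.010420.
z = (0.142283 − 0.161)/0.010420 = -0.018717/0.010420 = -1.796.

z = -1.796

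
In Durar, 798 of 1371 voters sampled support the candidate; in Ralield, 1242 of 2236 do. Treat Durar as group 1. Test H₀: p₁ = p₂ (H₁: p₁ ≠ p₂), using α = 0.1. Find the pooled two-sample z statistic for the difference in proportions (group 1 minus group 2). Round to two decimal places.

z = 1.56

p̂₁ = 798/1371 ≈ 0.5821, p̂₂ = 1242/2236 ≈ 0.5555.
Pooled p̂ = (798+1242)/(1371+2236) = 2040/3607 = 0.5656.
SE = √(p̂(1−p̂)(1/n₁+1/n₂)) = √(0.5656·0.4344·0.00117662) = √(0.000289097) = 0.0170.
z = (0.5821 − 0.5555)/0.0170 = 0.0266/0.0170 = 1.56.
Two-sided p-value ≈ 2·Φ(−1.564) = 0.1177. With α = 0.1, fail to reject H₀.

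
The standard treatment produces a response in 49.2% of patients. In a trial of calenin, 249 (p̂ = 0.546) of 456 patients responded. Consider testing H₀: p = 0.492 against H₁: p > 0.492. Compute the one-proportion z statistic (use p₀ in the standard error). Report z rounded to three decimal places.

p̂ = 249/456 = 0.54605.
Standard error under H₀: √(0.492×0.508/456) = 0.02341.
z = (0.54605 − 0.492)/0.02341 = 0.05405/0.02341 = 2.309.

z = 2.309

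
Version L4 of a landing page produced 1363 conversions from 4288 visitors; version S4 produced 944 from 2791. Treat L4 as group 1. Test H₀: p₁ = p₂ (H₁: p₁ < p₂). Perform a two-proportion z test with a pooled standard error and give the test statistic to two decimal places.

p̂₁ = 1363/4288 ≈ 0.31786, p̂₂ = 944/2791 ≈ 0.33823.
Pooled p̂ = (1363+944)/(4288+2791) = 2307/7079 = 0.32589.
SE = √(p̂(1−p̂)(1/n₁+1/n₂)) = √(0.32589·0.67411·0.000591503) = √(0.000129946) = 0.01140.
z = (0.31786 − 0.33823)/0.01140 = -0.02037/0.01140 = -1.79.

z = -1.79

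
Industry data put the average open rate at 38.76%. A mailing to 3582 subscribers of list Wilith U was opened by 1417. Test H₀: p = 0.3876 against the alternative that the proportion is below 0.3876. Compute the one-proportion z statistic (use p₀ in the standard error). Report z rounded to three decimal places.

z = 0.981

p̂ = 1417/3582 = 0.395589.
SE = √(p₀(1−p₀)/n) = √(0.23737/3582) = 0.008140.
z = (0.395589 − 0.3876)/0.008140 = 0.007989/0.008140 = 0.981.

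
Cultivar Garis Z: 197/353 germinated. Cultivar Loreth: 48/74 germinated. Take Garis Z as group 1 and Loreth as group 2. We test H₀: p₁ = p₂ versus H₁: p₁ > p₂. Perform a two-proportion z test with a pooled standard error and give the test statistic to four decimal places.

z = -1.4325

p̂₁ = 197/353 ≈ 0.558074, p̂₂ = 48/74 ≈ 0.648649.
Pooled p̂ = (197+48)/(353+74) = 245/427 = 0.573770.
SE = √(0.244558 × 0.0163464) = 0.063227.
z = (0.558074 − 0.648649)/0.063227 = -0.090575/0.063227 = -1.4325.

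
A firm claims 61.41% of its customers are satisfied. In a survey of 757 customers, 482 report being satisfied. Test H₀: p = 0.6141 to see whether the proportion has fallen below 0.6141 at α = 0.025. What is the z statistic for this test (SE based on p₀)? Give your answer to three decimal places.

z = 1.279

p̂ = 482/757 = 0.63672.
Under H₀, SE = √(0.6141·0.3859/757) = √(0.000313053) = 0.01769.
z = (0.63672 − 0.6141)/0.01769 = 0.02262/0.01769 = 1.279.
p-value = P(Z < 1.279) ≈ 0.8995; since p > α = 0.025, fail to reject H₀.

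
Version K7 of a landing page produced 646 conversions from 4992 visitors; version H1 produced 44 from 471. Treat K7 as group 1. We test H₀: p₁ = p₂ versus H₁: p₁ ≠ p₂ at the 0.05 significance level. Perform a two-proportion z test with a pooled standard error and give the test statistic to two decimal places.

p̂₁ = 646/4992 = 0.1294, p̂₂ = 44/471 = 0.0934.
Pooled p̂ = (646+44)/(4992+471) = 690/5463 = 0.1263.
SE = √(0.110351 × 0.00232346) = 0.0160.
z = (0.1294 − 0.0934)/0.0160 = 0.0360/0.0160 = 2.25.
p-value = 2·P(Z > 2.248) ≈ 0.0246, so at α = 0.05 we reject H₀.

z = 2.25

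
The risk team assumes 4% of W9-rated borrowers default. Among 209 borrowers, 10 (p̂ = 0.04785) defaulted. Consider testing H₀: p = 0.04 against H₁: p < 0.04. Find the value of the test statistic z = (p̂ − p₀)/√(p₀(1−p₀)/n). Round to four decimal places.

p̂ = 10/209 ≈ 0.047847.
SE = √(p₀(1−p₀)/n) = √(0.0384/209) = 0.013555.
z = (0.047847 − 0.04)/0.013555 = 0.007847/0.013555 = 0.5789.
p-value = P(Z < 0.579) ≈ 0.7187.

z = 0.5789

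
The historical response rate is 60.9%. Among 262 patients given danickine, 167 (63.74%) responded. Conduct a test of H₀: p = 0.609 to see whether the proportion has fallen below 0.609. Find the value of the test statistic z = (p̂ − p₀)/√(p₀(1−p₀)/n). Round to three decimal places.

p̂ = 167/262 = 0.63740.
Under H₀, SE = √(0.609·0.391/262) = √(0.000908851) = 0.03015.
z = (0.63740 − 0.609)/0.03015 = 0.02840/0.03015 = 0.942.

z = 0.942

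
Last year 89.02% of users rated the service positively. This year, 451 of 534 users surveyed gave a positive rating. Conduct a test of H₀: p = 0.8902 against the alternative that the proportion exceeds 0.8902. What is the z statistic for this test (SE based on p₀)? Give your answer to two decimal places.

p̂ = 451/534 = 0.84457.
Standard error under H₀: √(0.8902×0.1098/534) = 0.01353.
z = (0.84457 − 0.8902)/0.01353 = -0.04563/0.01353 = -3.37.
p-value = P(Z > -3.373) ≈ 0.9996.

z = -3.37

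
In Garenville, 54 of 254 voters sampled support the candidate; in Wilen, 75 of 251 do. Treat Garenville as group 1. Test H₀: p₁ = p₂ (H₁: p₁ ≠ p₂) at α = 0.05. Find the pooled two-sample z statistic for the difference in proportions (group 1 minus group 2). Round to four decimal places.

p̂₁ = 54/254 ≈ 0.212598, p̂₂ = 75/251 ≈ 0.298805.
Pooled p̂ = (54+75)/(254+251) = 129/505 = 0.255446.
SE = √(0.190193 × 0.00792107) = 0.038814.
z = (0.212598 − 0.298805)/0.038814 = -0.086207/0.038814 = -2.2210.
Two-sided p-value ≈ 2·Φ(−2.221) = 0.0264, so at α = 0.05 we reject H₀.

z = -2.2210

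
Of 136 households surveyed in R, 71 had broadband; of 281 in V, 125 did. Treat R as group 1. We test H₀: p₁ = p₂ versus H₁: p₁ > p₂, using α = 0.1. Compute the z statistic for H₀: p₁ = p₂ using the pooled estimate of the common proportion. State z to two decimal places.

z = 1.48

p̂₁ = 71/136 ≈ 0.5221, p̂₂ = 125/281 ≈ 0.4448.
Pooled p̂ = (71+125)/(136+281) = 196/417 = 0.4700.
SE = √(0.249101 × 0.0109117) = 0.0521.
z = (0.5221 − 0.4448)/0.0521 = 0.0773/0.0521 = 1.48.
p-value = P(Z > 1.481) ≈ 0.0693. With α = 0.1, reject H₀.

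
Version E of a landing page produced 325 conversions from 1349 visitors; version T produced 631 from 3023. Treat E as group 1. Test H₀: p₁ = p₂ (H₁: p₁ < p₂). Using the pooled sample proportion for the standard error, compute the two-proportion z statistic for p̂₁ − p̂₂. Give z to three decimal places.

z = 2.378

p̂₁ = 325/1349 = 0.240919, p̂₂ = 631/3023 = 0.208733.
Pooled p̂ = (325+631)/(1349+3023) = 956/4372 = 0.218664.
SE = √(0.17085 × 0.00107209) = 0.013534.
z = (0.240919 − 0.208733)/0.013534 = 0.032186/0.013534 = 2.378.
p-value = P(Z < 2.378) ≈ 0.9913.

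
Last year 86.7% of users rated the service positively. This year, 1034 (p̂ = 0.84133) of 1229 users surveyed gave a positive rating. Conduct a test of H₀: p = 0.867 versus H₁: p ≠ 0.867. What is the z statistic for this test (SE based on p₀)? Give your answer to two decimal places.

p̂ = 1034/1229 ≈ 0.8413.
SE = √(p₀(1−p₀)/n) = √(0.11531/1229) = 0.0097.
z = (0.8413 − 0.867)/0.0097 = -0.0257/0.0097 = -2.65.
Two-sided p-value ≈ 2·Φ(−2.650) = 0.0081.

z = -2.65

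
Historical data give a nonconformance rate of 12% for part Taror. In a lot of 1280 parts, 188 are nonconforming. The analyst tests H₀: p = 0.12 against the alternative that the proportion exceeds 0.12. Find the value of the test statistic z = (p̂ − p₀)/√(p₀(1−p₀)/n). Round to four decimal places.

z = 2.9588

p̂ = 188/1280 = 0.146875.
Under H₀, SE = √(0.12·0.88/1280) = √(8.25e-05) = 0.009083.
z = (0.146875 − 0.12)/0.009083 = 0.026875/0.009083 = 2.9588.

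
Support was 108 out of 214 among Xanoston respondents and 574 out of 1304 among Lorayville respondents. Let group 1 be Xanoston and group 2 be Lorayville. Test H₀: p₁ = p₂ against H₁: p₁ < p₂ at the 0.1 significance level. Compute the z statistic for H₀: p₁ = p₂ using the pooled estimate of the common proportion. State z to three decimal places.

z = 1.758

p̂₁ = 108/214 ≈ 0.50467, p̂₂ = 574/1304 ≈ 0.44018.
Pooled p̂ = (108+574)/(214+1304) = 682/1518 = 0.44928.
SE = √(0.247427 × 0.00543977) = 0.03669.
z = (0.50467 − 0.44018)/0.03669 = 0.06449/0.03669 = 1.758.
p-value = P(Z < 1.758) ≈ 0.9606. With α = 0.1, fail to reject H₀.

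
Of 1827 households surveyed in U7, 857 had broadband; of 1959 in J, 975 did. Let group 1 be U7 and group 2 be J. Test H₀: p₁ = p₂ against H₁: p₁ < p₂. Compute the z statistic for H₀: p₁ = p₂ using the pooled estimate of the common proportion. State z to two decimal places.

p̂₁ = 857/1827 = 0.46907, p̂₂ = 975/1959 = 0.49770.
Pooled p̂ = (857+975)/(1827+1959) = 1832/3786 = 0.48389.
SE = √(0.24974 × 0.00105781) = 0.01625.
z = (0.46907 − 0.49770)/0.01625 = -0.02863/0.01625 = -1.76.

z = -1.76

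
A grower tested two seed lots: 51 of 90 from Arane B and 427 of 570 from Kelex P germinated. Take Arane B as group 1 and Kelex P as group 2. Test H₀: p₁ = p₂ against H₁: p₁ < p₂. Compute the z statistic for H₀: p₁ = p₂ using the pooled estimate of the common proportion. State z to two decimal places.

z = -3.60

p̂₁ = 51/90 ≈ 0.5667, p̂₂ = 427/570 ≈ 0.7491.
Pooled p̂ = (51+427)/(90+570) = 478/660 = 0.7242.
SE = √(p̂(1−p̂)(1/n₁+1/n₂)) = √(0.7242·0.2758·0.0128655) = √(0.00256944) = 0.0507.
z = (0.5667 − 0.7491)/0.0507 = -0.1824/0.0507 = -3.60.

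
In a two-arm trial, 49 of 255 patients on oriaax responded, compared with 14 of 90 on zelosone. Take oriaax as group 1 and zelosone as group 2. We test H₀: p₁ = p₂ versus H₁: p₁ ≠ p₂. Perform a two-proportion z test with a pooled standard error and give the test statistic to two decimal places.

p̂₁ = 49/255 = 0.1922, p̂₂ = 14/90 = 0.1556.
Pooled p̂ = (49+14)/(255+90) = 63/345 = 0.1826.
SE = √(p̂(1−p̂)(1/n₁+1/n₂)) = √(0.1826·0.8174·0.0150327) = √(0.00224382) = 0.0474.
z = (0.1922 − 0.1556)/0.0474 = 0.0366/0.0474 = 0.77.
Two-sided p-value ≈ 2·Φ(−0.773) = 0.4397.

z = 0.77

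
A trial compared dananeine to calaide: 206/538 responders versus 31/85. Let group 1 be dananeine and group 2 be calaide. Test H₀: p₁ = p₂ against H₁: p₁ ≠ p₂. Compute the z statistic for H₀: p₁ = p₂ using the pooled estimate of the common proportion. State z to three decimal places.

p̂₁ = 206/538 ≈ 0.38290, p̂₂ = 31/85 ≈ 0.36471.
Pooled p̂ = (206+31)/(538+85) = 237/623 = 0.38042.
SE = √(0.2357 × 0.0136234) = 0.05667.
z = (0.38290 − 0.36471)/0.05667 = 0.01819/0.05667 = 0.321.

z = 0.321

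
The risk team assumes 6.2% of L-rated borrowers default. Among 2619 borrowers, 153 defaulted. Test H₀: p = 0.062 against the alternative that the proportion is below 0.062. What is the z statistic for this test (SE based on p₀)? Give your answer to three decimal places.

p̂ = 153/2619 = 0.05842.
Under H₀, SE = √(0.062·0.938/2619) = √(2.22054e-05) = 0.00471.
z = (0.05842 − 0.062)/0.00471 = -0.00358/0.00471 = -0.760.

z = -0.760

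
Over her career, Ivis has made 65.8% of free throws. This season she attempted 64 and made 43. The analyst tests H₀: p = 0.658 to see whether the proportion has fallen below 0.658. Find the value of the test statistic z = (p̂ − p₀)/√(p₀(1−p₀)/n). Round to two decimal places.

z = 0.23

p̂ = 43/64 ≈ 0.6719.
Standard error under H₀: √(0.658×0.342/64) = 0.0593.
z = (0.6719 − 0.658)/0.0593 = 0.0139/0.0593 = 0.23.
p-value = P(Z < 0.234) ≈ 0.5925.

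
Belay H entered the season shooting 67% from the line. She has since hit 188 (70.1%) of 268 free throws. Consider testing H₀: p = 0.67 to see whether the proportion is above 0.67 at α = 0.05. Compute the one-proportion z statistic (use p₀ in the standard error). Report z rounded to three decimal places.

z = 1.096

p̂ = 188/268 ≈ 0.70149.
SE = √(p₀(1−p₀)/n) = √(0.2211/268) = 0.02872.
z = (0.70149 − 0.67)/0.02872 = 0.03149/0.02872 = 1.096.
p-value = P(Z > 1.096) ≈ 0.1364, so at α = 0.05 we fail to reject H₀.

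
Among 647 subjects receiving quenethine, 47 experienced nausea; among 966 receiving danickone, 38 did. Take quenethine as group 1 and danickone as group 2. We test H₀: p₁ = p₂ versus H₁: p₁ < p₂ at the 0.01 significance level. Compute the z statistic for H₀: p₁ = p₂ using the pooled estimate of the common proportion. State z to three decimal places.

z = 2.934

p̂₁ = 47/647 = 0.07264, p̂₂ = 38/966 = 0.03934.
Pooled p̂ = (47+38)/(647+966) = 85/1613 = 0.05270.
SE = √(0.0499199 × 0.00258079) = 0.01135.
z = (0.07264 − 0.03934)/0.01135 = 0.03330/0.01135 = 2.934.
p-value = P(Z < 2.934) ≈ 0.9983; since p > α = 0.01, fail to reject H₀.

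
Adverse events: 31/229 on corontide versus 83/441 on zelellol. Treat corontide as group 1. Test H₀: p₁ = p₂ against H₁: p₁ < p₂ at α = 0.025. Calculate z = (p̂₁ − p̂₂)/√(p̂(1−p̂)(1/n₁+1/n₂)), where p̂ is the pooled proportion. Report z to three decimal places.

z = -1.726

p̂₁ = 31/229 ≈ 0.13537, p̂₂ = 83/441 ≈ 0.18821.
Pooled p̂ = (31+83)/(229+441) = 114/670 = 0.17015.
SE = √(p̂(1−p̂)(1/n₁+1/n₂)) = √(0.17015·0.82985·0.00663439) = √(0.000936765) = 0.03061.
z = (0.13537 − 0.18821)/0.03061 = -0.05284/0.03061 = -1.726.
p-value = P(Z < -1.726) ≈ 0.0421. With α = 0.025, fail to reject H₀.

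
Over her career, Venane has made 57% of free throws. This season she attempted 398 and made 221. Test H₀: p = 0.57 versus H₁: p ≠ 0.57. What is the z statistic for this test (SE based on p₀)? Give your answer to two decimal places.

p̂ = 221/398 = 0.5553.
Standard error under H₀: √(0.57×0.43/398) = 0.0248.
z = (0.5553 − 0.57)/0.0248 = -0.0147/0.0248 = -0.59.
p-value = 2·P(Z > 0.593) ≈ 0.5530.

z = -0.59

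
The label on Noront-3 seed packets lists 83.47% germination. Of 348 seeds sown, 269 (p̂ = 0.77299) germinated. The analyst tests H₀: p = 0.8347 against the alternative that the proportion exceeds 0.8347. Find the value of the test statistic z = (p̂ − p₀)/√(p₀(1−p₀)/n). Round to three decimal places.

p̂ = 269/348 = 0.77299.
Under H₀, SE = √(0.8347·0.1653/348) = √(0.000396483) = 0.01991.
z = (0.77299 − 0.8347)/0.01991 = -0.06171/0.01991 = -3.099.
p-value = P(Z > -3.099) ≈ 0.9990.

z = -3.099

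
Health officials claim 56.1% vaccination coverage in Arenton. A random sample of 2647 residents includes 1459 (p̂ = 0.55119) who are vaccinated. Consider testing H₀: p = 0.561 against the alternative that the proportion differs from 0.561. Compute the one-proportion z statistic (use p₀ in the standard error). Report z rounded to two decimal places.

p̂ = 1459/2647 = 0.5512.
Standard error under H₀: √(0.561×0.439/2647) = 0.0096.
z = (0.5512 − 0.561)/0.0096 = -0.0098/0.0096 = -1.02.
Two-sided p-value ≈ 2·Φ(−1.017) = 0.3091.

z = -1.02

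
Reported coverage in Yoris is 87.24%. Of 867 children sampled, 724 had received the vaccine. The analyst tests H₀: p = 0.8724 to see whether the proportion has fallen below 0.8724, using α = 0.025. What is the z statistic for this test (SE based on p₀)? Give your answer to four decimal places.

p̂ = 724/867 ≈ 0.83506344.
SE = √(p₀(1−p₀)/n) = √(0.11132/867) = 0.01133114.
z = (0.83506344 − 0.8724)/0.01133114 = -0.03733656/0.01133114 = -3.2950.
p-value = P(Z < -3.295) ≈ 0.0005; since p < α = 0.025, reject H₀.

z = -3.2950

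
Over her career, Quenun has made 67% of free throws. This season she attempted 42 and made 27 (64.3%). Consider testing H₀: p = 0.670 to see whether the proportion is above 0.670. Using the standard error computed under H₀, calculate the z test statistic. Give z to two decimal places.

p̂ = 27/42 = 0.6429.
SE = √(p₀(1−p₀)/n) = √(0.2211/42) = 0.0726.
z = (0.6429 − 0.67)/0.0726 = -0.0271/0.0726 = -0.37.

z = -0.37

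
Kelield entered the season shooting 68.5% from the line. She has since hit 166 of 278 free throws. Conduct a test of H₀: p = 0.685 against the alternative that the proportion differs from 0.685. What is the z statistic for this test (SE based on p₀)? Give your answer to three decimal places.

z = -3.154

p̂ = 166/278 = 0.59712.
SE = √(p₀(1−p₀)/n) = √(0.21577/278) = 0.02786.
z = (0.59712 − 0.685)/0.02786 = -0.08788/0.02786 = -3.154.
Two-sided p-value ≈ 2·Φ(−3.154) = 0.0016.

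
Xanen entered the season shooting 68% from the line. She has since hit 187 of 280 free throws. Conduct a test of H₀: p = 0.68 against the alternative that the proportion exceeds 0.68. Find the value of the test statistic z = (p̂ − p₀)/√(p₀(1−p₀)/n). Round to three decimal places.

p̂ = 187/280 ≈ 0.667857.
Under H₀, SE = √(0.68·0.32/280) = √(0.000777143) = 0.027877.
z = (0.667857 − 0.68)/0.027877 = -0.012143/0.027877 = -0.436.
p-value = P(Z > -0.436) ≈ 0.6684.

z = -0.436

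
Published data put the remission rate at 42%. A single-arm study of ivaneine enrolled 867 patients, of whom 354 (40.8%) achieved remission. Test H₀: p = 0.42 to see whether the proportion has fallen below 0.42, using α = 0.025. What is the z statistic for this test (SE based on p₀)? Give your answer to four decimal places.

z = -0.6977

p̂ = 354/867 = 0.4083045.
Under H₀, SE = √(0.42·0.58/867) = √(0.000280969) = 0.0167621.
z = (0.4083045 − 0.42)/0.0167621 = -0.0116955/0.0167621 = -0.6977.
p-value = P(Z < -0.698) ≈ 0.2427. With α = 0.025, fail to reject H₀.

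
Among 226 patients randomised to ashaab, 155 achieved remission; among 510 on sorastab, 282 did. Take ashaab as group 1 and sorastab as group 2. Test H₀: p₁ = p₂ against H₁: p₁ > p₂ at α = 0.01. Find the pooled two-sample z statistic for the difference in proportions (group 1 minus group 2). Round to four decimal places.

z = 3.3863

p̂₁ = 155/226 ≈ 0.685841, p̂₂ = 282/510 ≈ 0.552941.
Pooled p̂ = (155+282)/(226+510) = 437/736 = 0.593750.
SE = √(p̂(1−p̂)(1/n₁+1/n₂)) = √(0.593750·0.406250·0.00638556) = √(0.00154027) = 0.039246.
z = (0.685841 − 0.552941)/0.039246 = 0.132900/0.039246 = 3.3863.
p-value = P(Z > 3.386) ≈ 0.0004; since p < α = 0.01, reject H₀.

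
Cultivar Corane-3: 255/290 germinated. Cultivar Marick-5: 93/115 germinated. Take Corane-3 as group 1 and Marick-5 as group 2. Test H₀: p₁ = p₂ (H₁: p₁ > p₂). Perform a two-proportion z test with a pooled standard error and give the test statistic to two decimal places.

p̂₁ = 255/290 = 0.8793, p̂₂ = 93/115 = 0.8087.
Pooled p̂ = (255+93)/(290+115) = 348/405 = 0.8593.
SE = √(0.120933 × 0.0121439) = 0.0383.
z = (0.8793 − 0.8087)/0.0383 = 0.0706/0.0383 = 1.84.
p-value = P(Z > 1.843) ≈ 0.0327.

z = 1.84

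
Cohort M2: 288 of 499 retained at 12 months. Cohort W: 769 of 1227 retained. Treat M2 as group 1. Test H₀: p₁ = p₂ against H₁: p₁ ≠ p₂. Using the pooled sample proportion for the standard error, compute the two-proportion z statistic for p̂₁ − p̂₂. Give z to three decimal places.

z = -1.917

p̂₁ = 288/499 ≈ 0.57715, p̂₂ = 769/1227 ≈ 0.62673.
Pooled p̂ = (288+769)/(499+1227) = 1057/1726 = 0.61240.
SE = √(p̂(1−p̂)(1/n₁+1/n₂)) = √(0.61240·0.38760·0.002819) = √(0.000669137) = 0.02587.
z = (0.57715 − 0.62673)/0.02587 = -0.04958/0.02587 = -1.917.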